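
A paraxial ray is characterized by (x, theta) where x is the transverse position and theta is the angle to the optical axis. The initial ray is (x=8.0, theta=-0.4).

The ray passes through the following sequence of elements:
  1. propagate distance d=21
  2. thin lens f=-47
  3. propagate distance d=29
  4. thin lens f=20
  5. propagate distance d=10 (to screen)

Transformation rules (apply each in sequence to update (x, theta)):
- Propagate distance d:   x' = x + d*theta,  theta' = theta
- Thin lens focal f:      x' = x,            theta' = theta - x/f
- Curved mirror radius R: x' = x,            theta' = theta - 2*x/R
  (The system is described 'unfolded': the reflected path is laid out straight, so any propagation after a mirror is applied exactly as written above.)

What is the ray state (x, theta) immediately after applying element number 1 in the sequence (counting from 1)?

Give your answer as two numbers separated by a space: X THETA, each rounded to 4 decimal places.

Initial: x=8.0000 theta=-0.4000
After 1 (propagate distance d=21): x=-0.4000 theta=-0.4000
Rounded to 4 decimal places: x = -0.4000, theta = -0.4000

Answer: -0.4000 -0.4000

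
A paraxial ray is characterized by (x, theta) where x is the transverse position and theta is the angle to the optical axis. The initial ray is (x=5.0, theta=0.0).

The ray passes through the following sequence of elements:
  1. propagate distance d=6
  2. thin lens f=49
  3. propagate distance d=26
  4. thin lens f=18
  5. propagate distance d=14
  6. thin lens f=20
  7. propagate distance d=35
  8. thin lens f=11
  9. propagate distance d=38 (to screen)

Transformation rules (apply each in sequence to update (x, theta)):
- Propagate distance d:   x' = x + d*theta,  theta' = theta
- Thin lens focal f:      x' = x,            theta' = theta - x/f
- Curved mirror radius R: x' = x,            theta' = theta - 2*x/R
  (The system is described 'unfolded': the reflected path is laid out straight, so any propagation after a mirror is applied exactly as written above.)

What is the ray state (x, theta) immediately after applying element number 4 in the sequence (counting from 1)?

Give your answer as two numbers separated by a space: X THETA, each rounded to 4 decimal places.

Initial: x=5.0000 theta=0.0000
After 1 (propagate distance d=6): x=5.0000 theta=0.0000
After 2 (thin lens f=49): x=5.0000 theta=-5/49 (≈-0.1020)
After 3 (propagate distance d=26): x=115/49 (≈2.3469) theta=-5/49 (≈-0.1020)
After 4 (thin lens f=18): x=115/49 (≈2.3469) theta=-205/882 (≈-0.2324)
Rounded to 4 decimal places: x = 2.3469, theta = -0.2324

Answer: 2.3469 -0.2324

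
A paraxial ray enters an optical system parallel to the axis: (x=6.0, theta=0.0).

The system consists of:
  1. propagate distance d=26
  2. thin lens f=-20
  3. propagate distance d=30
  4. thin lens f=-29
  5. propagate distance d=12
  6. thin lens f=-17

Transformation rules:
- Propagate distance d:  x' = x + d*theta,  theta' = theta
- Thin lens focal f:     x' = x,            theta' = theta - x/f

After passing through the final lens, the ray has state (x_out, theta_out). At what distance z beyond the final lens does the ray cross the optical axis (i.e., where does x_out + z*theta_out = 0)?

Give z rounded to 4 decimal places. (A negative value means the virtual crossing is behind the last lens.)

Initial: x=6.0000 theta=0.0000
After 1 (propagate distance d=26): x=6.0000 theta=0.0000
After 2 (thin lens f=-20): x=6.0000 theta=0.3000
After 3 (propagate distance d=30): x=15.0000 theta=0.3000
After 4 (thin lens f=-29): x=15.0000 theta=237/290 (≈0.8172)
After 5 (propagate distance d=12): x=3597/145 (≈24.8069) theta=237/290 (≈0.8172)
After 6 (thin lens f=-17): x=3597/145 (≈24.8069) theta=387/170 (≈2.2765)
z_focus = -x_out/theta_out = -(3597/145)/(387/170) = -40766/3741 ≈ -10.8971
Rounded to 4 decimal places: z = -10.8971

Answer: -10.8971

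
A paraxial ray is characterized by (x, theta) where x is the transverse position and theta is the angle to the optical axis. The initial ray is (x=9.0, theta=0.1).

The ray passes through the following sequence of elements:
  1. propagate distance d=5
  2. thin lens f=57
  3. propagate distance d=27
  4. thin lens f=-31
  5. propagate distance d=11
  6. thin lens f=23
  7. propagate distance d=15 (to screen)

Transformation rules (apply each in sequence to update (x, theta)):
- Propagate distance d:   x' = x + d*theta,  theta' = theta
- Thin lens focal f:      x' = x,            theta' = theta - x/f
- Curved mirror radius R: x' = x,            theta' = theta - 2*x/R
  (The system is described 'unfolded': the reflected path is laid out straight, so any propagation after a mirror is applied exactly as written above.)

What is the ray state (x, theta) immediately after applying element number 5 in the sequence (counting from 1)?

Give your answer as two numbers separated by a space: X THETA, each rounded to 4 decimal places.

Initial: x=9.0000 theta=0.1000
After 1 (propagate distance d=5): x=9.5000 theta=0.1000
After 2 (thin lens f=57): x=9.5000 theta=-1/15 (≈-0.0667)
After 3 (propagate distance d=27): x=7.7000 theta=-1/15 (≈-0.0667)
After 4 (thin lens f=-31): x=7.7000 theta=169/930 (≈0.1817)
After 5 (propagate distance d=11): x=902/93 (≈9.6989) theta=169/930 (≈0.1817)
Rounded to 4 decimal places: x = 9.6989, theta = 0.1817

Answer: 9.6989 0.1817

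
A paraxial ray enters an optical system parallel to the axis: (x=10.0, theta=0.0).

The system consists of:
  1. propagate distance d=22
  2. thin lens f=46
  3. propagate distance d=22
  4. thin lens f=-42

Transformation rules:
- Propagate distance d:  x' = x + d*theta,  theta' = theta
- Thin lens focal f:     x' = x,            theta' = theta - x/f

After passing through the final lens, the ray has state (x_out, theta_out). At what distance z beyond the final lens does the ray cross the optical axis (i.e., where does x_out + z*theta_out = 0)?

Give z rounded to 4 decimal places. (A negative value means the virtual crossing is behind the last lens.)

Answer: 56.0000

Derivation:
Initial: x=10.0000 theta=0.0000
After 1 (propagate distance d=22): x=10.0000 theta=0.0000
After 2 (thin lens f=46): x=10.0000 theta=-5/23 (≈-0.2174)
After 3 (propagate distance d=22): x=120/23 (≈5.2174) theta=-5/23 (≈-0.2174)
After 4 (thin lens f=-42): x=120/23 (≈5.2174) theta=-15/161 (≈-0.0932)
z_focus = -x_out/theta_out = -(120/23)/(-15/161) = 56.0000
Rounded to 4 decimal places: z = 56.0000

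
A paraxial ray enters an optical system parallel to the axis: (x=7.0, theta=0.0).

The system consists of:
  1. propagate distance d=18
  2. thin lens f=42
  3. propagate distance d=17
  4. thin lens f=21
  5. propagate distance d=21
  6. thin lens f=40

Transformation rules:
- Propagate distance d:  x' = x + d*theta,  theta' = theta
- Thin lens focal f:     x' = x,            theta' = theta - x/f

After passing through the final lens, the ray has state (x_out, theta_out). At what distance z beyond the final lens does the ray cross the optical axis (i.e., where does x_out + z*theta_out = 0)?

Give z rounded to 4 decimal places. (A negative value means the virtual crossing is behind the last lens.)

Initial: x=7.0000 theta=0.0000
After 1 (propagate distance d=18): x=7.0000 theta=0.0000
After 2 (thin lens f=42): x=7.0000 theta=-1/6 (≈-0.1667)
After 3 (propagate distance d=17): x=25/6 (≈4.1667) theta=-1/6 (≈-0.1667)
After 4 (thin lens f=21): x=25/6 (≈4.1667) theta=-23/63 (≈-0.3651)
After 5 (propagate distance d=21): x=-3.5000 theta=-23/63 (≈-0.3651)
After 6 (thin lens f=40): x=-3.5000 theta=-1399/5040 (≈-0.2776)
z_focus = -x_out/theta_out = -(-3.5000)/(-1399/5040) = -17640/1399 ≈ -12.6090
Rounded to 4 decimal places: z = -12.6090

Answer: -12.6090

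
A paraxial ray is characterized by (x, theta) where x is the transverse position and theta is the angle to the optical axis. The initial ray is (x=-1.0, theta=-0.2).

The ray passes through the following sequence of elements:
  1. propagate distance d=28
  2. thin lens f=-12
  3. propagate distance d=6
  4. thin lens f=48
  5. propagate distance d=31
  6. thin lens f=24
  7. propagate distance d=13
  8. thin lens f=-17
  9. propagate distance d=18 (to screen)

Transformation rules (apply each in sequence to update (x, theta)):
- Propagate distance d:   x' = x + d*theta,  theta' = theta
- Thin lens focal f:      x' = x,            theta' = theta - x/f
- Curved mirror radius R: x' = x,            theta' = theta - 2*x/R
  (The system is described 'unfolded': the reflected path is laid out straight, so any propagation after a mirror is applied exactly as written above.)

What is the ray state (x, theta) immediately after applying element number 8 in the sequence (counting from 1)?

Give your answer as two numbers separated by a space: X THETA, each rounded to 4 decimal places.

Initial: x=-1.0000 theta=-0.2000
After 1 (propagate distance d=28): x=-6.6000 theta=-0.2000
After 2 (thin lens f=-12): x=-6.6000 theta=-0.7500
After 3 (propagate distance d=6): x=-11.1000 theta=-0.7500
After 4 (thin lens f=48): x=-11.1000 theta=-83/160 (≈-0.5188)
After 5 (propagate distance d=31): x=-4349/160 (≈-27.1813) theta=-83/160 (≈-0.5188)
After 6 (thin lens f=24): x=-4349/160 (≈-27.1813) theta=2357/3840 (≈0.6138)
After 7 (propagate distance d=13): x=-14747/768 (≈-19.2018) theta=2357/3840 (≈0.6138)
After 8 (thin lens f=-17): x=-14747/768 (≈-19.2018) theta=-5611/10880 (≈-0.5157)
Rounded to 4 decimal places: x = -19.2018, theta = -0.5157

Answer: -19.2018 -0.5157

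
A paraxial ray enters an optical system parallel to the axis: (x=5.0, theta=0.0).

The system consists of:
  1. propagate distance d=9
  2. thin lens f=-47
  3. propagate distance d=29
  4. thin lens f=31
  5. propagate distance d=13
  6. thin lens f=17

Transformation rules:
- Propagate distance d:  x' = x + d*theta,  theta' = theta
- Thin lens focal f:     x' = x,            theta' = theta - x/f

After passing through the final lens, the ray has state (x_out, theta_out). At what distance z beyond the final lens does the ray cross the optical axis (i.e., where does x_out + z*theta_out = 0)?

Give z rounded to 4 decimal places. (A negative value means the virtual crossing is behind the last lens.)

Answer: 11.8718

Derivation:
Initial: x=5.0000 theta=0.0000
After 1 (propagate distance d=9): x=5.0000 theta=0.0000
After 2 (thin lens f=-47): x=5.0000 theta=5/47 (≈0.1064)
After 3 (propagate distance d=29): x=380/47 (≈8.0851) theta=5/47 (≈0.1064)
After 4 (thin lens f=31): x=380/47 (≈8.0851) theta=-225/1457 (≈-0.1544)
After 5 (propagate distance d=13): x=8855/1457 (≈6.0776) theta=-225/1457 (≈-0.1544)
After 6 (thin lens f=17): x=8855/1457 (≈6.0776) theta=-12680/24769 (≈-0.5119)
z_focus = -x_out/theta_out = -(8855/1457)/(-12680/24769) = 30107/2536 ≈ 11.8718
Rounded to 4 decimal places: z = 11.8718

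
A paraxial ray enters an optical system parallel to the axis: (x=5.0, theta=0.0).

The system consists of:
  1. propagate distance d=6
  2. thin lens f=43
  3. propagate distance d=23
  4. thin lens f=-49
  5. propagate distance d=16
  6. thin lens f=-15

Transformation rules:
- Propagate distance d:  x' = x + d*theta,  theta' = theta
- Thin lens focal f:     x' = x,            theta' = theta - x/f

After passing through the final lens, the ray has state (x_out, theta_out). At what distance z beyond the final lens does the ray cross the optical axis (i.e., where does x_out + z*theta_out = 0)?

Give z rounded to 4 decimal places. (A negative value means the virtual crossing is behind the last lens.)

Answer: -95.5556

Derivation:
Initial: x=5.0000 theta=0.0000
After 1 (propagate distance d=6): x=5.0000 theta=0.0000
After 2 (thin lens f=43): x=5.0000 theta=-5/43 (≈-0.1163)
After 3 (propagate distance d=23): x=100/43 (≈2.3256) theta=-5/43 (≈-0.1163)
After 4 (thin lens f=-49): x=100/43 (≈2.3256) theta=-145/2107 (≈-0.0688)
After 5 (propagate distance d=16): x=60/49 (≈1.2245) theta=-145/2107 (≈-0.0688)
After 6 (thin lens f=-15): x=60/49 (≈1.2245) theta=27/2107 (≈0.0128)
z_focus = -x_out/theta_out = -(60/49)/(27/2107) = -860/9 ≈ -95.5556
Rounded to 4 decimal places: z = -95.5556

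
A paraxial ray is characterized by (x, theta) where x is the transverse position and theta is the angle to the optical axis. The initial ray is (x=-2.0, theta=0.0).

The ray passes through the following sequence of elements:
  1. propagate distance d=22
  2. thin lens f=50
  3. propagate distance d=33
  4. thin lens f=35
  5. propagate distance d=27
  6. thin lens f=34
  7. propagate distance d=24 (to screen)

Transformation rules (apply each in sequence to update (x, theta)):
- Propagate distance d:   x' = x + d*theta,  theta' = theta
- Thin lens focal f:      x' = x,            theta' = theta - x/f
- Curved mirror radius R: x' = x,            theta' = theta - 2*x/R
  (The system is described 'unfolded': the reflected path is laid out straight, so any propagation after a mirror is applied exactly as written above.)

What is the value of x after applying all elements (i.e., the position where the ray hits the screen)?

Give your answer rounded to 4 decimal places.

Initial: x=-2.0000 theta=0.0000
After 1 (propagate distance d=22): x=-2.0000 theta=0.0000
After 2 (thin lens f=50): x=-2.0000 theta=0.0400
After 3 (propagate distance d=33): x=-0.6800 theta=0.0400
After 4 (thin lens f=35): x=-0.6800 theta=52/875 (≈0.0594)
After 5 (propagate distance d=27): x=809/875 (≈0.9246) theta=52/875 (≈0.0594)
After 6 (thin lens f=34): x=809/875 (≈0.9246) theta=137/4250 (≈0.0322)
After 7 (propagate distance d=24 (to screen)): x=25261/14875 (≈1.6982) theta=137/4250 (≈0.0322)
Rounded to 4 decimal places: x = 1.6982

Answer: 1.6982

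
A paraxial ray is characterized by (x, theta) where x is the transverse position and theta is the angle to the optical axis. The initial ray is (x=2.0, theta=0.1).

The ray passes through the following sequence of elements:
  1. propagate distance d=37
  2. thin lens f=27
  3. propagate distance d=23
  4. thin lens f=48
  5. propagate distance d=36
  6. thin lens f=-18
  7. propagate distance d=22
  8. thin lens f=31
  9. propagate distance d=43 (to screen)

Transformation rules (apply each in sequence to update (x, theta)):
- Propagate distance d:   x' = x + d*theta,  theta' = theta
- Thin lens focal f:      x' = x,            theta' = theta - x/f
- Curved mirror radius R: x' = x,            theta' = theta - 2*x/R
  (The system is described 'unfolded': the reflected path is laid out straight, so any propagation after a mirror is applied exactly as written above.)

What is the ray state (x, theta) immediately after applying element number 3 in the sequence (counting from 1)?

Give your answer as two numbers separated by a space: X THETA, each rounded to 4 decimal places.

Initial: x=2.0000 theta=0.1000
After 1 (propagate distance d=37): x=5.7000 theta=0.1000
After 2 (thin lens f=27): x=5.7000 theta=-1/9 (≈-0.1111)
After 3 (propagate distance d=23): x=283/90 (≈3.1444) theta=-1/9 (≈-0.1111)
Rounded to 4 decimal places: x = 3.1444, theta = -0.1111

Answer: 3.1444 -0.1111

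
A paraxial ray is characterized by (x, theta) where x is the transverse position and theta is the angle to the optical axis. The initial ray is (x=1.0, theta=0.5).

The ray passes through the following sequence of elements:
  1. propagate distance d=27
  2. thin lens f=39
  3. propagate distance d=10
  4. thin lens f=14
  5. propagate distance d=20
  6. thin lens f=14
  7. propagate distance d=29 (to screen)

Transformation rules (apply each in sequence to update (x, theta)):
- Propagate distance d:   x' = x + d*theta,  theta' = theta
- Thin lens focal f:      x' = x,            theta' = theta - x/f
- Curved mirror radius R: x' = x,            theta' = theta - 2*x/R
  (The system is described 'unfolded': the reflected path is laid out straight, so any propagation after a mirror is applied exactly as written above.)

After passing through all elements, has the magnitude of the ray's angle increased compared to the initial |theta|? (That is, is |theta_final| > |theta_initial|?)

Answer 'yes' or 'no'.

Initial: x=1.0000 theta=0.5000
After 1 (propagate distance d=27): x=14.5000 theta=0.5000
After 2 (thin lens f=39): x=14.5000 theta=5/39 (≈0.1282)
After 3 (propagate distance d=10): x=1231/78 (≈15.7821) theta=5/39 (≈0.1282)
After 4 (thin lens f=14): x=1231/78 (≈15.7821) theta=-1091/1092 (≈-0.9991)
After 5 (propagate distance d=20): x=-2293/546 (≈-4.1996) theta=-1091/1092 (≈-0.9991)
After 6 (thin lens f=14): x=-2293/546 (≈-4.1996) theta=-1336/1911 (≈-0.6991)
After 7 (propagate distance d=29 (to screen)): x=-93539/3822 (≈-24.4738) theta=-1336/1911 (≈-0.6991)
|theta_initial|=0.5000 |theta_final|=1336/1911 (≈0.6991) -> increased

Answer: yes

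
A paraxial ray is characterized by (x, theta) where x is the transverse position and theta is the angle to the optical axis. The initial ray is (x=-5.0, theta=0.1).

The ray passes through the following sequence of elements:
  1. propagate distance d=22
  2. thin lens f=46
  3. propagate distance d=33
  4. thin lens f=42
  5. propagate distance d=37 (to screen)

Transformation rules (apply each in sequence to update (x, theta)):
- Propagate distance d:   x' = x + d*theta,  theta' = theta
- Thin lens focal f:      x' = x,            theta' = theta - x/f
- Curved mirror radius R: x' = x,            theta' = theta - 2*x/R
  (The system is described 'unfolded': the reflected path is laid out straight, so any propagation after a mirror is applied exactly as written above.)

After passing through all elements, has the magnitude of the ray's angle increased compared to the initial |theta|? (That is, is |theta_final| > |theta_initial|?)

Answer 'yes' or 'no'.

Initial: x=-5.0000 theta=0.1000
After 1 (propagate distance d=22): x=-2.8000 theta=0.1000
After 2 (thin lens f=46): x=-2.8000 theta=37/230 (≈0.1609)
After 3 (propagate distance d=33): x=577/230 (≈2.5087) theta=37/230 (≈0.1609)
After 4 (thin lens f=42): x=577/230 (≈2.5087) theta=977/9660 (≈0.1011)
After 5 (propagate distance d=37 (to screen)): x=60383/9660 (≈6.2508) theta=977/9660 (≈0.1011)
|theta_initial|=0.1000 |theta_final|=977/9660 (≈0.1011) -> increased

Answer: yes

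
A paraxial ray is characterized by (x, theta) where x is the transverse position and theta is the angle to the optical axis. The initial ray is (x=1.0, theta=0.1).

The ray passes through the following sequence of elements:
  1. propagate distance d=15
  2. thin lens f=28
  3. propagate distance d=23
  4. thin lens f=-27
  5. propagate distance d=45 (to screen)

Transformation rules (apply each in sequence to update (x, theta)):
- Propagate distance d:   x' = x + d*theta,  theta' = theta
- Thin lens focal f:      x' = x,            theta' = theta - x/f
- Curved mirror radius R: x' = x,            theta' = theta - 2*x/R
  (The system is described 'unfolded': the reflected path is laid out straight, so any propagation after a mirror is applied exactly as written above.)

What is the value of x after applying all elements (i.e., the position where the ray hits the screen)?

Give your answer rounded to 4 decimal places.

Answer: 7.8060

Derivation:
Initial: x=1.0000 theta=0.1000
After 1 (propagate distance d=15): x=2.5000 theta=0.1000
After 2 (thin lens f=28): x=2.5000 theta=3/280 (≈0.0107)
After 3 (propagate distance d=23): x=769/280 (≈2.7464) theta=3/280 (≈0.0107)
After 4 (thin lens f=-27): x=769/280 (≈2.7464) theta=85/756 (≈0.1124)
After 5 (propagate distance d=45 (to screen)): x=6557/840 (≈7.8060) theta=85/756 (≈0.1124)
Rounded to 4 decimal places: x = 7.8060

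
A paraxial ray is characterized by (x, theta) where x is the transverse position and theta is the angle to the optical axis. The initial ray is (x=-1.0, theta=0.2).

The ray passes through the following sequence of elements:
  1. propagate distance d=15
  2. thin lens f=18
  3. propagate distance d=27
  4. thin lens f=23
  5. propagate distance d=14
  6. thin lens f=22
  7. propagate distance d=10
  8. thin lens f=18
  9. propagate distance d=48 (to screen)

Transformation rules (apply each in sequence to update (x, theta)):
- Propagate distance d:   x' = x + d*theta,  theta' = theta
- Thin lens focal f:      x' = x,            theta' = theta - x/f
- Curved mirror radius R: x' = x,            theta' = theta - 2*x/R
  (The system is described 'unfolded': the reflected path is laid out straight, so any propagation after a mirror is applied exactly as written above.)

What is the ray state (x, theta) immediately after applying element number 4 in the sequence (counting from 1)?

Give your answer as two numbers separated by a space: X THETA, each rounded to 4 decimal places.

Answer: 4.4000 -0.1024

Derivation:
Initial: x=-1.0000 theta=0.2000
After 1 (propagate distance d=15): x=2.0000 theta=0.2000
After 2 (thin lens f=18): x=2.0000 theta=4/45 (≈0.0889)
After 3 (propagate distance d=27): x=4.4000 theta=4/45 (≈0.0889)
After 4 (thin lens f=23): x=4.4000 theta=-106/1035 (≈-0.1024)
Rounded to 4 decimal places: x = 4.4000, theta = -0.1024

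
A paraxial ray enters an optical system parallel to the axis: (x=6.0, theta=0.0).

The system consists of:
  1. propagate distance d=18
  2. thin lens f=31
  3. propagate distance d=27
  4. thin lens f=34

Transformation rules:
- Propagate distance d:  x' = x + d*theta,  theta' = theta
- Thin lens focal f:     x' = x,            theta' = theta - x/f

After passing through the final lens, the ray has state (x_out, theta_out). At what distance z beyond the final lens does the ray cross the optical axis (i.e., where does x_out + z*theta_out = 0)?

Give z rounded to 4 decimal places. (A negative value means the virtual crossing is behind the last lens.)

Initial: x=6.0000 theta=0.0000
After 1 (propagate distance d=18): x=6.0000 theta=0.0000
After 2 (thin lens f=31): x=6.0000 theta=-6/31 (≈-0.1935)
After 3 (propagate distance d=27): x=24/31 (≈0.7742) theta=-6/31 (≈-0.1935)
After 4 (thin lens f=34): x=24/31 (≈0.7742) theta=-114/527 (≈-0.2163)
z_focus = -x_out/theta_out = -(24/31)/(-114/527) = 68/19 ≈ 3.5789
Rounded to 4 decimal places: z = 3.5789

Answer: 3.5789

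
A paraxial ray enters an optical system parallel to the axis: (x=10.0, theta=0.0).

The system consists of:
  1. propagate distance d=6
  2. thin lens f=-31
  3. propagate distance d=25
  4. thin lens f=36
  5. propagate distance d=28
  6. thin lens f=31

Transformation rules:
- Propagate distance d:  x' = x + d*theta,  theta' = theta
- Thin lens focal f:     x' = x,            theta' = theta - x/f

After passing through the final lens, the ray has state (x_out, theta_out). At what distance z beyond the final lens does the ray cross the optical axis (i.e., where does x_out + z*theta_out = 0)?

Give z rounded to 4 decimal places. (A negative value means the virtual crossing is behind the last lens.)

Answer: 21.7418

Derivation:
Initial: x=10.0000 theta=0.0000
After 1 (propagate distance d=6): x=10.0000 theta=0.0000
After 2 (thin lens f=-31): x=10.0000 theta=10/31 (≈0.3226)
After 3 (propagate distance d=25): x=560/31 (≈18.0645) theta=10/31 (≈0.3226)
After 4 (thin lens f=36): x=560/31 (≈18.0645) theta=-50/279 (≈-0.1792)
After 5 (propagate distance d=28): x=3640/279 (≈13.0466) theta=-50/279 (≈-0.1792)
After 6 (thin lens f=31): x=3640/279 (≈13.0466) theta=-1730/2883 (≈-0.6001)
z_focus = -x_out/theta_out = -(3640/279)/(-1730/2883) = 11284/519 ≈ 21.7418
Rounded to 4 decimal places: z = 21.7418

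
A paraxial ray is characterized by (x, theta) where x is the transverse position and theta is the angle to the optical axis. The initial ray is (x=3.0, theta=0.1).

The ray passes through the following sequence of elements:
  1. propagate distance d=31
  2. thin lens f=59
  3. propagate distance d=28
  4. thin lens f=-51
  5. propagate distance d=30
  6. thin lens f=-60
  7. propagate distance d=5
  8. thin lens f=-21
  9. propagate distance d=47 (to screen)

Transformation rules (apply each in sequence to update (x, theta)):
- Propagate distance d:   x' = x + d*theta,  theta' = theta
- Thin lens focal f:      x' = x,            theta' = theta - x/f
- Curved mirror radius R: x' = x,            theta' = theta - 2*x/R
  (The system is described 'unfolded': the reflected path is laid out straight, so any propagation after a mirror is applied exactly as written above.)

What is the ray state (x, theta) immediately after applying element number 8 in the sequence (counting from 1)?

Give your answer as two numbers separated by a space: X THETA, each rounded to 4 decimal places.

Answer: 10.7939 0.7856

Derivation:
Initial: x=3.0000 theta=0.1000
After 1 (propagate distance d=31): x=6.1000 theta=0.1000
After 2 (thin lens f=59): x=6.1000 theta=-1/295 (≈-0.0034)
After 3 (propagate distance d=28): x=3543/590 (≈6.0051) theta=-1/295 (≈-0.0034)
After 4 (thin lens f=-51): x=3543/590 (≈6.0051) theta=1147/10030 (≈0.1144)
After 5 (propagate distance d=30): x=94641/10030 (≈9.4358) theta=1147/10030 (≈0.1144)
After 6 (thin lens f=-60): x=94641/10030 (≈9.4358) theta=54487/200600 (≈0.2716)
After 7 (propagate distance d=5): x=433051/40120 (≈10.7939) theta=54487/200600 (≈0.2716)
After 8 (thin lens f=-21): x=433051/40120 (≈10.7939) theta=1654741/2106300 (≈0.7856)
Rounded to 4 decimal places: x = 10.7939, theta = 0.7856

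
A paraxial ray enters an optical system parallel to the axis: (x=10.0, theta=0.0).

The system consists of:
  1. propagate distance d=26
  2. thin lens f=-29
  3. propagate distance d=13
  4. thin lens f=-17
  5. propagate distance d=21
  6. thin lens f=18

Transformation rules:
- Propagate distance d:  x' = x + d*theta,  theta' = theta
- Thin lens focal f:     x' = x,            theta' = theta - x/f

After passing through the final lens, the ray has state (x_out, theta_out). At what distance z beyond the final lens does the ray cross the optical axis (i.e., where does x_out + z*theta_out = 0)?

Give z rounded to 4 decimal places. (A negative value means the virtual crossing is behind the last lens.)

Answer: 39.4545

Derivation:
Initial: x=10.0000 theta=0.0000
After 1 (propagate distance d=26): x=10.0000 theta=0.0000
After 2 (thin lens f=-29): x=10.0000 theta=10/29 (≈0.3448)
After 3 (propagate distance d=13): x=420/29 (≈14.4828) theta=10/29 (≈0.3448)
After 4 (thin lens f=-17): x=420/29 (≈14.4828) theta=590/493 (≈1.1968)
After 5 (propagate distance d=21): x=19530/493 (≈39.6146) theta=590/493 (≈1.1968)
After 6 (thin lens f=18): x=19530/493 (≈39.6146) theta=-495/493 (≈-1.0041)
z_focus = -x_out/theta_out = -(19530/493)/(-495/493) = 434/11 ≈ 39.4545
Rounded to 4 decimal places: z = 39.4545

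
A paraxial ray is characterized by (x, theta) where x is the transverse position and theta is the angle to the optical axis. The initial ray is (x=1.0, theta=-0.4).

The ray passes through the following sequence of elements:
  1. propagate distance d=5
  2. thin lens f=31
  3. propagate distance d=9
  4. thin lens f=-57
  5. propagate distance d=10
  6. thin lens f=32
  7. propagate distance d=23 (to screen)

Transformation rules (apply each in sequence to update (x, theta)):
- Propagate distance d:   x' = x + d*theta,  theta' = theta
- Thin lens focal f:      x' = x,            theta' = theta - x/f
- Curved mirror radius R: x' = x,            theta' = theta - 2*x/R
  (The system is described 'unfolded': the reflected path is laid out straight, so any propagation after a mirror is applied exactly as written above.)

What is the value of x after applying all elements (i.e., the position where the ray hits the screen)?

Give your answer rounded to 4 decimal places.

Initial: x=1.0000 theta=-0.4000
After 1 (propagate distance d=5): x=-1.0000 theta=-0.4000
After 2 (thin lens f=31): x=-1.0000 theta=-57/155 (≈-0.3677)
After 3 (propagate distance d=9): x=-668/155 (≈-4.3097) theta=-57/155 (≈-0.3677)
After 4 (thin lens f=-57): x=-668/155 (≈-4.3097) theta=-3917/8835 (≈-0.4434)
After 5 (propagate distance d=10): x=-77246/8835 (≈-8.7432) theta=-3917/8835 (≈-0.4434)
After 6 (thin lens f=32): x=-77246/8835 (≈-8.7432) theta=-24049/141360 (≈-0.1701)
After 7 (propagate distance d=23 (to screen)): x=-1789063/141360 (≈-12.6561) theta=-24049/141360 (≈-0.1701)
Rounded to 4 decimal places: x = -12.6561

Answer: -12.6561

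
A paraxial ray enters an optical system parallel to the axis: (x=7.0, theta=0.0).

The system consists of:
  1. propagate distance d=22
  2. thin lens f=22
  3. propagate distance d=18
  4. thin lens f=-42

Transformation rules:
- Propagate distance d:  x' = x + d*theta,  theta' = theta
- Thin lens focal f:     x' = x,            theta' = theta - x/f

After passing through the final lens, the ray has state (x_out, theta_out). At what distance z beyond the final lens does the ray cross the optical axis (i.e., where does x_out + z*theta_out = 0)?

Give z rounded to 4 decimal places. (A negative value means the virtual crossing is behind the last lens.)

Answer: 4.4211

Derivation:
Initial: x=7.0000 theta=0.0000
After 1 (propagate distance d=22): x=7.0000 theta=0.0000
After 2 (thin lens f=22): x=7.0000 theta=-7/22 (≈-0.3182)
After 3 (propagate distance d=18): x=14/11 (≈1.2727) theta=-7/22 (≈-0.3182)
After 4 (thin lens f=-42): x=14/11 (≈1.2727) theta=-19/66 (≈-0.2879)
z_focus = -x_out/theta_out = -(14/11)/(-19/66) = 84/19 ≈ 4.4211
Rounded to 4 decimal places: z = 4.4211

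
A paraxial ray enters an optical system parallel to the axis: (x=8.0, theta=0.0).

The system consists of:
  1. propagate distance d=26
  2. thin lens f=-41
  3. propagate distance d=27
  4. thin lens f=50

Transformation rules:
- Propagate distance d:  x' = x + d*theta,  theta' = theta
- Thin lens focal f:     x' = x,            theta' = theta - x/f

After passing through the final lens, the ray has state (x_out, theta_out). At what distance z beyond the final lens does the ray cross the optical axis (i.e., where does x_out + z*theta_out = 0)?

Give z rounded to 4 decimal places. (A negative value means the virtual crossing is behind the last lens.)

Initial: x=8.0000 theta=0.0000
After 1 (propagate distance d=26): x=8.0000 theta=0.0000
After 2 (thin lens f=-41): x=8.0000 theta=8/41 (≈0.1951)
After 3 (propagate distance d=27): x=544/41 (≈13.2683) theta=8/41 (≈0.1951)
After 4 (thin lens f=50): x=544/41 (≈13.2683) theta=-72/1025 (≈-0.0702)
z_focus = -x_out/theta_out = -(544/41)/(-72/1025) = 1700/9 ≈ 188.8889
Rounded to 4 decimal places: z = 188.8889

Answer: 188.8889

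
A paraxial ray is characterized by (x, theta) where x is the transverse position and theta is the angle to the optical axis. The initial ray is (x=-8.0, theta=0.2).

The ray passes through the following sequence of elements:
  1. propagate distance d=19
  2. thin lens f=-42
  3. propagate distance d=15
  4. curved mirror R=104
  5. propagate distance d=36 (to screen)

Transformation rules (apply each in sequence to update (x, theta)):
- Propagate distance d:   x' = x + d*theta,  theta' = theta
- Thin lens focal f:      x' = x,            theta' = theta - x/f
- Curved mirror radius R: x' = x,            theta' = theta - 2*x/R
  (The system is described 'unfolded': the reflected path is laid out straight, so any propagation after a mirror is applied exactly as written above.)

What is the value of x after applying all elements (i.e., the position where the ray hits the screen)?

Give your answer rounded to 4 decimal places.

Initial: x=-8.0000 theta=0.2000
After 1 (propagate distance d=19): x=-4.2000 theta=0.2000
After 2 (thin lens f=-42): x=-4.2000 theta=0.1000
After 3 (propagate distance d=15): x=-2.7000 theta=0.1000
After 4 (curved mirror R=104): x=-2.7000 theta=79/520 (≈0.1519)
After 5 (propagate distance d=36 (to screen)): x=36/13 (≈2.7692) theta=79/520 (≈0.1519)
Rounded to 4 decimal places: x = 2.7692

Answer: 2.7692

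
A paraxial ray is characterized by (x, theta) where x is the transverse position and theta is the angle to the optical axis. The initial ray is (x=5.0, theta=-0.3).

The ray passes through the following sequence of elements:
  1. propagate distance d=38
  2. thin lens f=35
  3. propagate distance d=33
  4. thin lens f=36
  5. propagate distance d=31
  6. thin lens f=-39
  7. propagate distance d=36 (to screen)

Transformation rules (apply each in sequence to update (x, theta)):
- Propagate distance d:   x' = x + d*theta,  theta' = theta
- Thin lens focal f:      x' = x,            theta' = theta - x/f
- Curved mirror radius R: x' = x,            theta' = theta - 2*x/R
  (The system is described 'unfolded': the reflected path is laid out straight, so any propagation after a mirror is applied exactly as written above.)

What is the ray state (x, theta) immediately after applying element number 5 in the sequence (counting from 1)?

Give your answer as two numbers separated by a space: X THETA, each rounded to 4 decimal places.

Answer: -5.0572 0.1680

Derivation:
Initial: x=5.0000 theta=-0.3000
After 1 (propagate distance d=38): x=-6.4000 theta=-0.3000
After 2 (thin lens f=35): x=-6.4000 theta=-41/350 (≈-0.1171)
After 3 (propagate distance d=33): x=-3593/350 (≈-10.2657) theta=-41/350 (≈-0.1171)
After 4 (thin lens f=36): x=-3593/350 (≈-10.2657) theta=2117/12600 (≈0.1680)
After 5 (propagate distance d=31): x=-9103/1800 (≈-5.0572) theta=2117/12600 (≈0.1680)
Rounded to 4 decimal places: x = -5.0572, theta = 0.1680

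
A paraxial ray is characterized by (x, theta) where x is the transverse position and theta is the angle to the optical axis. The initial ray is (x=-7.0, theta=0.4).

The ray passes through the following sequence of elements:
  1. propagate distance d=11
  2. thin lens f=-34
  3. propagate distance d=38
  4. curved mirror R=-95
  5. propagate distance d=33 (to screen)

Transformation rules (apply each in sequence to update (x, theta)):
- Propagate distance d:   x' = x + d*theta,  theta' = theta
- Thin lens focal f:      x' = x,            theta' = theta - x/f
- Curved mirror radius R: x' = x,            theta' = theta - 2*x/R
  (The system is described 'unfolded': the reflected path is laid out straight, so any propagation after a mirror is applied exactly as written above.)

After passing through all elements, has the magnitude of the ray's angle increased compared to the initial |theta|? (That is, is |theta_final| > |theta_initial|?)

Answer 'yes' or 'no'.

Answer: yes

Derivation:
Initial: x=-7.0000 theta=0.4000
After 1 (propagate distance d=11): x=-2.6000 theta=0.4000
After 2 (thin lens f=-34): x=-2.6000 theta=11/34 (≈0.3235)
After 3 (propagate distance d=38): x=824/85 (≈9.6941) theta=11/34 (≈0.3235)
After 4 (curved mirror R=-95): x=824/85 (≈9.6941) theta=8521/16150 (≈0.5276)
After 5 (propagate distance d=33 (to screen)): x=437753/16150 (≈27.1054) theta=8521/16150 (≈0.5276)
|theta_initial|=0.4000 |theta_final|=8521/16150 (≈0.5276) -> increased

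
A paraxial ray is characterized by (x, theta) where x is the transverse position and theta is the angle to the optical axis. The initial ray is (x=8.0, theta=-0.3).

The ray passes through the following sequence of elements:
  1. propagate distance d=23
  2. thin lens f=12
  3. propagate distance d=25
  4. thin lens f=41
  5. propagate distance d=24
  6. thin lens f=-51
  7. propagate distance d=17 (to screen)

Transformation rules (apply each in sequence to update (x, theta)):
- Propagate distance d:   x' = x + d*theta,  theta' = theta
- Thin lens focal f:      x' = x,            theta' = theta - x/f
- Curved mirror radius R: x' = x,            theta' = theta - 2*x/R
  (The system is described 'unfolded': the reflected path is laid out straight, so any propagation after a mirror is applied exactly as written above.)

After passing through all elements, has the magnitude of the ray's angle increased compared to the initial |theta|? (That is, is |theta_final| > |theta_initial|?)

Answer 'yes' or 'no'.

Initial: x=8.0000 theta=-0.3000
After 1 (propagate distance d=23): x=1.1000 theta=-0.3000
After 2 (thin lens f=12): x=1.1000 theta=-47/120 (≈-0.3917)
After 3 (propagate distance d=25): x=-1043/120 (≈-8.6917) theta=-47/120 (≈-0.3917)
After 4 (thin lens f=41): x=-1043/120 (≈-8.6917) theta=-221/1230 (≈-0.1797)
After 5 (propagate distance d=24): x=-63979/4920 (≈-13.0039) theta=-221/1230 (≈-0.1797)
After 6 (thin lens f=-51): x=-63979/4920 (≈-13.0039) theta=-109063/250920 (≈-0.4347)
After 7 (propagate distance d=17 (to screen)): x=-7525/369 (≈-20.3930) theta=-109063/250920 (≈-0.4347)
|theta_initial|=0.3000 |theta_final|=109063/250920 (≈0.4347) -> increased

Answer: yes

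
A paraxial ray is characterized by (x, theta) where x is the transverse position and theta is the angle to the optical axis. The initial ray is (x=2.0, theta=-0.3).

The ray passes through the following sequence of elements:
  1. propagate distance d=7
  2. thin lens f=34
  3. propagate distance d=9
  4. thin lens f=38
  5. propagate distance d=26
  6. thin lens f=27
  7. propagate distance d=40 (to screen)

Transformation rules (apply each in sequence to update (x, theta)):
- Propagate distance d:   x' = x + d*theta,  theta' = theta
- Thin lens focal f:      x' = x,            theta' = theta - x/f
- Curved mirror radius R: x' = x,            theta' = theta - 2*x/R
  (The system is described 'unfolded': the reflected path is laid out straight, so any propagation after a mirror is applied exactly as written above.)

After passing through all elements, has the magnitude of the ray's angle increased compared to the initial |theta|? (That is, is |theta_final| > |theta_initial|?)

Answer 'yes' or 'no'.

Initial: x=2.0000 theta=-0.3000
After 1 (propagate distance d=7): x=-0.1000 theta=-0.3000
After 2 (thin lens f=34): x=-0.1000 theta=-101/340 (≈-0.2971)
After 3 (propagate distance d=9): x=-943/340 (≈-2.7735) theta=-101/340 (≈-0.2971)
After 4 (thin lens f=38): x=-943/340 (≈-2.7735) theta=-579/2584 (≈-0.2241)
After 5 (propagate distance d=26): x=-13888/1615 (≈-8.5994) theta=-579/2584 (≈-0.2241)
After 6 (thin lens f=27): x=-13888/1615 (≈-8.5994) theta=32939/348840 (≈0.0944)
After 7 (propagate distance d=40 (to screen)): x=-210281/43605 (≈-4.8224) theta=32939/348840 (≈0.0944)
|theta_initial|=0.3000 |theta_final|=32939/348840 (≈0.0944) -> not increased

Answer: no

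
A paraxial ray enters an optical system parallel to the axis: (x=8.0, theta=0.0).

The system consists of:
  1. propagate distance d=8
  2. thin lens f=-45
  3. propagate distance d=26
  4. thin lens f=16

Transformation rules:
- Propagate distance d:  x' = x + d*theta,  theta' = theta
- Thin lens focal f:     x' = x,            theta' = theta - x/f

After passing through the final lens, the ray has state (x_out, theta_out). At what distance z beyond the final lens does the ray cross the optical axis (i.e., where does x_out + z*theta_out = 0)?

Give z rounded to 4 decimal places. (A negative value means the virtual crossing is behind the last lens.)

Answer: 20.6545

Derivation:
Initial: x=8.0000 theta=0.0000
After 1 (propagate distance d=8): x=8.0000 theta=0.0000
After 2 (thin lens f=-45): x=8.0000 theta=8/45 (≈0.1778)
After 3 (propagate distance d=26): x=568/45 (≈12.6222) theta=8/45 (≈0.1778)
After 4 (thin lens f=16): x=568/45 (≈12.6222) theta=-11/18 (≈-0.6111)
z_focus = -x_out/theta_out = -(568/45)/(-11/18) = 1136/55 ≈ 20.6545
Rounded to 4 decimal places: z = 20.6545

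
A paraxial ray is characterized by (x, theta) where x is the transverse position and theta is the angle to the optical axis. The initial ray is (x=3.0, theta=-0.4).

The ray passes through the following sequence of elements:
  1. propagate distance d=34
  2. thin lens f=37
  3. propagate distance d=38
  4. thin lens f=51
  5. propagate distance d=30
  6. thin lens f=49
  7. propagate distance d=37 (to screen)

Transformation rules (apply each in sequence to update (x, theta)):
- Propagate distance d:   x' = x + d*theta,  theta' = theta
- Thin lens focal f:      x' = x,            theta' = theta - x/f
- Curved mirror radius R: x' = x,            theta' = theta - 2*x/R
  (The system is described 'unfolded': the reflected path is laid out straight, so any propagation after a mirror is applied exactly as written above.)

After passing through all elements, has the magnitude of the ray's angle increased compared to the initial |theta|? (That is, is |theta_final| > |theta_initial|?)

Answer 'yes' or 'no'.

Answer: no

Derivation:
Initial: x=3.0000 theta=-0.4000
After 1 (propagate distance d=34): x=-10.6000 theta=-0.4000
After 2 (thin lens f=37): x=-10.6000 theta=-21/185 (≈-0.1135)
After 3 (propagate distance d=38): x=-2759/185 (≈-14.9135) theta=-21/185 (≈-0.1135)
After 4 (thin lens f=51): x=-2759/185 (≈-14.9135) theta=1688/9435 (≈0.1789)
After 5 (propagate distance d=30): x=-30023/3145 (≈-9.5463) theta=1688/9435 (≈0.1789)
After 6 (thin lens f=49): x=-30023/3145 (≈-9.5463) theta=24683/66045 (≈0.3737)
After 7 (propagate distance d=37 (to screen)): x=282788/66045 (≈4.2817) theta=24683/66045 (≈0.3737)
|theta_initial|=0.4000 |theta_final|=24683/66045 (≈0.3737) -> not increased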